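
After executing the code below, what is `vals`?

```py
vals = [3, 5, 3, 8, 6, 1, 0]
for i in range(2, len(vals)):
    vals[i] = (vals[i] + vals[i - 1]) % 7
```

[3, 5, 1, 2, 1, 2, 2]

i=2: vals[2] = (3+5)%7 = 1 → [3, 5, 1, 8, 6, 1, 0]
i=3: vals[3] = (8+1)%7 = 2 → [3, 5, 1, 2, 6, 1, 0]
i=4: vals[4] = (6+2)%7 = 1 → [3, 5, 1, 2, 1, 1, 0]
i=5: vals[5] = (1+1)%7 = 2 → [3, 5, 1, 2, 1, 2, 0]
i=6: vals[6] = (0+2)%7 = 2 → [3, 5, 1, 2, 1, 2, 2]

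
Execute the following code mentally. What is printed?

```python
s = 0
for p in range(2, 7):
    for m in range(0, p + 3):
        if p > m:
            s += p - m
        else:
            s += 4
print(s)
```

115

p=2,m=0: 2>0, s = 0+2 = 2
p=2,m=1: 2>1, s = 2+1 = 3
p=2,m=2: not 2>2, s = 3+4 = 7
p=2,m=3: not 2>3, s = 7+4 = 11
p=2,m=4: not 2>4, s = 11+4 = 15
p=3,m=0: 3>0, s = 15+3 = 18
p=3,m=1: 3>1, s = 18+2 = 20
p=3,m=2: 3>2, s = 20+1 = 21
p=3,m=3: not 3>3, s = 21+4 = 25
p=3,m=4: not 3>4, s = 25+4 = 29
p=3,m=5: not 3>5, s = 29+4 = 33
p=4,m=0: 4>0, s = 33+4 = 37
p=4,m=1: 4>1, s = 37+3 = 40
p=4,m=2: 4>2, s = 40+2 = 42
p=4,m=3: 4>3, s = 42+1 = 43
p=4,m=4: not 4>4, s = 43+4 = 47
p=4,m=5: not 4>5, s = 47+4 = 51
p=4,m=6: not 4>6, s = 51+4 = 55
p=5,m=0: 5>0, s = 55+5 = 60
p=5,m=1: 5>1, s = 60+4 = 64
p=5,m=2: 5>2, s = 64+3 = 67
p=5,m=3: 5>3, s = 67+2 = 69
p=5,m=4: 5>4, s = 69+1 = 70
p=5,m=5: not 5>5, s = 70+4 = 74
p=5,m=6: not 5>6, s = 74+4 = 78
p=5,m=7: not 5>7, s = 78+4 = 82
p=6,m=0: 6>0, s = 82+6 = 88
p=6,m=1: 6>1, s = 88+5 = 93
p=6,m=2: 6>2, s = 93+4 = 97
p=6,m=3: 6>3, s = 97+3 = 100
p=6,m=4: 6>4, s = 100+2 = 102
p=6,m=5: 6>5, s = 102+1 = 103
p=6,m=6: not 6>6, s = 103+4 = 107
p=6,m=7: not 6>7, s = 107+4 = 111
p=6,m=8: not 6>8, s = 111+4 = 115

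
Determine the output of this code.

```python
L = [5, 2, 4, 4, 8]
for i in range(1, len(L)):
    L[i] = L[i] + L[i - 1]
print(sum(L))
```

i=1: L[1] = 2+5 = 7 → [5, 7, 4, 4, 8]
i=2: L[2] = 4+7 = 11 → [5, 7, 11, 4, 8]
i=3: L[3] = 4+11 = 15 → [5, 7, 11, 15, 8]
i=4: L[4] = 8+15 = 23 → [5, 7, 11, 15, 23]
sum = 61

61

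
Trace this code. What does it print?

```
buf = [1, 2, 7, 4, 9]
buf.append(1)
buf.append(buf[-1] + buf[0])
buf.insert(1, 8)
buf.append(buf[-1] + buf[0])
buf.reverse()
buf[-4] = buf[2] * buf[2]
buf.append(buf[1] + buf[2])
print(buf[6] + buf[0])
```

append 1 → [1, 2, 7, 4, 9, 1]
append buf[-1]+buf[0] = 1+1 = 2 → [1, 2, 7, 4, 9, 1, 2]
insert 8 at 1 → [1, 8, 2, 7, 4, 9, 1, 2]
append buf[-1]+buf[0] = 2+1 = 3 → [1, 8, 2, 7, 4, 9, 1, 2, 3]
reverse → [3, 2, 1, 9, 4, 7, 2, 8, 1]
buf[-4] = buf[2]*buf[2] = 1*1 = 1 → [3, 2, 1, 9, 4, 1, 2, 8, 1]
append buf[1]+buf[2] = 2+1 = 3 → [3, 2, 1, 9, 4, 1, 2, 8, 1, 3]
buf[6]+buf[0] = 2+3 = 5

5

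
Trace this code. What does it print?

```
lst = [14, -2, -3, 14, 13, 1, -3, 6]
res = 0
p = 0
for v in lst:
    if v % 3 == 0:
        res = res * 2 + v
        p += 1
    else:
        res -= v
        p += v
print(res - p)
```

v=14: not %3==0, res = 0-14 = -14; p=14
v=-2: not %3==0, res = (-14)-(-2) = -12; p=12
v=-3: %3==0, res = (-12)*2+(-3) = -27; p=13
v=14: not %3==0, res = (-27)-14 = -41; p=27
v=13: not %3==0, res = (-41)-13 = -54; p=40
v=1: not %3==0, res = (-54)-1 = -55; p=41
v=-3: %3==0, res = (-55)*2+(-3) = -113; p=42
v=6: %3==0, res = (-113)*2+6 = -220; p=43
res-p = (-220)-43 = -263

-263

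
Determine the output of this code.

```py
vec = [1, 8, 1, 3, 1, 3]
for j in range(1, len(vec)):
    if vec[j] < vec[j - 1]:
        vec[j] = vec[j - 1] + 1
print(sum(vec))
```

51

j=1: 8>=1, unchanged → [1, 8, 1, 3, 1, 3]
j=2: 1<8, vec[2] = 8+1 = 9 → [1, 8, 9, 3, 1, 3]
j=3: 3<9, vec[3] = 9+1 = 10 → [1, 8, 9, 10, 1, 3]
j=4: 1<10, vec[4] = 10+1 = 11 → [1, 8, 9, 10, 11, 3]
j=5: 3<11, vec[5] = 11+1 = 12 → [1, 8, 9, 10, 11, 12]
sum = 51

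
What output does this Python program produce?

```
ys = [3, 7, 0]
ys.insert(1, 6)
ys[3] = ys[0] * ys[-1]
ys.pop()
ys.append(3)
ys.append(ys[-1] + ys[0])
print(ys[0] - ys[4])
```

insert 6 at 1 → [3, 6, 7, 0]
ys[3] = ys[0]*ys[-1] = 3*0 = 0 → [3, 6, 7, 0]
pop() removes 0 → [3, 6, 7]
append 3 → [3, 6, 7, 3]
append ys[-1]+ys[0] = 3+3 = 6 → [3, 6, 7, 3, 6]
ys[0]-ys[4] = 3-6 = -3

-3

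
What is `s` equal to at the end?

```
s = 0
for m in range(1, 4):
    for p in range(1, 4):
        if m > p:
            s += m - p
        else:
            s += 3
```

22

m=1,p=1: not 1>1, s = 0+3 = 3
m=1,p=2: not 1>2, s = 3+3 = 6
m=1,p=3: not 1>3, s = 6+3 = 9
m=2,p=1: 2>1, s = 9+1 = 10
m=2,p=2: not 2>2, s = 10+3 = 13
m=2,p=3: not 2>3, s = 13+3 = 16
m=3,p=1: 3>1, s = 16+2 = 18
m=3,p=2: 3>2, s = 18+1 = 19
m=3,p=3: not 3>3, s = 19+3 = 22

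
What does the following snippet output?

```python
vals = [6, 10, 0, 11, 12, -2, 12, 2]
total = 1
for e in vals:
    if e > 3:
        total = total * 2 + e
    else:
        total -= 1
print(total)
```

277

e=6: >3, total = 1*2+6 = 8
e=10: >3, total = 8*2+10 = 26
e=0: not >3, total = 26-1 = 25
e=11: >3, total = 25*2+11 = 61
e=12: >3, total = 61*2+12 = 134
e=-2: not >3, total = 134-1 = 133
e=12: >3, total = 133*2+12 = 278
e=2: not >3, total = 278-1 = 277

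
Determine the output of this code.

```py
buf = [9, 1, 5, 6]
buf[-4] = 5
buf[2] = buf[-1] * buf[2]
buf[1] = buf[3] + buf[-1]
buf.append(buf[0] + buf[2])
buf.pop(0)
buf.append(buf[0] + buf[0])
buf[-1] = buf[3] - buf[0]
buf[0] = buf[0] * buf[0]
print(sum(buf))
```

238

buf[-4] = 5 → [5, 1, 5, 6]
buf[2] = buf[-1]*buf[2] = 6*5 = 30 → [5, 1, 30, 6]
buf[1] = buf[3]+buf[-1] = 6+6 = 12 → [5, 12, 30, 6]
append buf[0]+buf[2] = 5+30 = 35 → [5, 12, 30, 6, 35]
pop(0) removes 5 → [12, 30, 6, 35]
append buf[0]+buf[0] = 12+12 = 24 → [12, 30, 6, 35, 24]
buf[-1] = buf[3]-buf[0] = 35-12 = 23 → [12, 30, 6, 35, 23]
buf[0] = buf[0]*buf[0] = 12*12 = 144 → [144, 30, 6, 35, 23]
sum = 238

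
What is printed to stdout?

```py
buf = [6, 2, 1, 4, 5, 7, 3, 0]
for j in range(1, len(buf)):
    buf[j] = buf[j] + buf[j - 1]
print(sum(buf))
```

135

j=1: buf[1] = 2+6 = 8 → [6, 8, 1, 4, 5, 7, 3, 0]
j=2: buf[2] = 1+8 = 9 → [6, 8, 9, 4, 5, 7, 3, 0]
j=3: buf[3] = 4+9 = 13 → [6, 8, 9, 13, 5, 7, 3, 0]
j=4: buf[4] = 5+13 = 18 → [6, 8, 9, 13, 18, 7, 3, 0]
j=5: buf[5] = 7+18 = 25 → [6, 8, 9, 13, 18, 25, 3, 0]
j=6: buf[6] = 3+25 = 28 → [6, 8, 9, 13, 18, 25, 28, 0]
j=7: buf[7] = 0+28 = 28 → [6, 8, 9, 13, 18, 25, 28, 28]
sum = 135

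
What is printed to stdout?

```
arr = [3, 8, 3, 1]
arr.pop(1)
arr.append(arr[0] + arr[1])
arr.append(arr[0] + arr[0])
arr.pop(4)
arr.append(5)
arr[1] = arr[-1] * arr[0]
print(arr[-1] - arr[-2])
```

-1

pop(1) removes 8 → [3, 3, 1]
append arr[0]+arr[1] = 3+3 = 6 → [3, 3, 1, 6]
append arr[0]+arr[0] = 3+3 = 6 → [3, 3, 1, 6, 6]
pop(4) removes 6 → [3, 3, 1, 6]
append 5 → [3, 3, 1, 6, 5]
arr[1] = arr[-1]*arr[0] = 5*3 = 15 → [3, 15, 1, 6, 5]
arr[-1]-arr[-2] = 5-6 = -1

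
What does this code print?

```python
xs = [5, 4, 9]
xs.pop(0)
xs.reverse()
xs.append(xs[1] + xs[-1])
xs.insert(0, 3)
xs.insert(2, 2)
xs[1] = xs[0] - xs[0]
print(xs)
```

[3, 0, 2, 4, 8]

pop(0) removes 5 → [4, 9]
reverse → [9, 4]
append xs[1]+xs[-1] = 4+4 = 8 → [9, 4, 8]
insert 3 at 0 → [3, 9, 4, 8]
insert 2 at 2 → [3, 9, 2, 4, 8]
xs[1] = xs[0]-xs[0] = 3-3 = 0 → [3, 0, 2, 4, 8]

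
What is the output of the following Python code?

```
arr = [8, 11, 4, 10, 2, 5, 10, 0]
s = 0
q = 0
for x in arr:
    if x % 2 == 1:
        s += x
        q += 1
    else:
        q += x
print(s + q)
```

52

x=8: not odd; q=8
x=11: odd, s = 0+11 = 11; q=9
x=4: not odd; q=13
x=10: not odd; q=23
x=2: not odd; q=25
x=5: odd, s = 11+5 = 16; q=26
x=10: not odd; q=36
x=0: not odd; q=36
s+q = 16+36 = 52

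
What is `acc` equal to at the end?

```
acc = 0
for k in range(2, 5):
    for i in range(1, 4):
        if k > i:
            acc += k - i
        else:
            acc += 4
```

22

k=2,i=1: 2>1, acc = 0+1 = 1
k=2,i=2: not 2>2, acc = 1+4 = 5
k=2,i=3: not 2>3, acc = 5+4 = 9
k=3,i=1: 3>1, acc = 9+2 = 11
k=3,i=2: 3>2, acc = 11+1 = 12
k=3,i=3: not 3>3, acc = 12+4 = 16
k=4,i=1: 4>1, acc = 16+3 = 19
k=4,i=2: 4>2, acc = 19+2 = 21
k=4,i=3: 4>3, acc = 21+1 = 22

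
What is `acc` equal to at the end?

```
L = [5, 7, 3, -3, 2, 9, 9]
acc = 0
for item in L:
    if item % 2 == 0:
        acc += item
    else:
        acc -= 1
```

-4

item=5: not even, acc = 0-1 = -1
item=7: not even, acc = (-1)-1 = -2
item=3: not even, acc = (-2)-1 = -3
item=-3: not even, acc = (-3)-1 = -4
item=2: even, acc = (-4)+2 = -2
item=9: not even, acc = (-2)-1 = -3
item=9: not even, acc = (-3)-1 = -4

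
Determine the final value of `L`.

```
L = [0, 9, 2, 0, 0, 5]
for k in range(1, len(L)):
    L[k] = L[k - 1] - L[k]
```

[0, -9, -11, -11, -11, -16]

k=1: L[1] = 0-9 = -9 → [0, -9, 2, 0, 0, 5]
k=2: L[2] = (-9)-2 = -11 → [0, -9, -11, 0, 0, 5]
k=3: L[3] = (-11)-0 = -11 → [0, -9, -11, -11, 0, 5]
k=4: L[4] = (-11)-0 = -11 → [0, -9, -11, -11, -11, 5]
k=5: L[5] = (-11)-5 = -16 → [0, -9, -11, -11, -11, -16]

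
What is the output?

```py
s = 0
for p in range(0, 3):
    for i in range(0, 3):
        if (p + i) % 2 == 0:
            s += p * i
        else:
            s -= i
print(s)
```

p=0,i=0: even sum, s = 0+0 = 0
p=0,i=1: odd sum, s = 0-1 = -1
p=0,i=2: even sum, s = (-1)+0 = -1
p=1,i=0: odd sum, s = (-1)-0 = -1
p=1,i=1: even sum, s = (-1)+1 = 0
p=1,i=2: odd sum, s = 0-2 = -2
p=2,i=0: even sum, s = (-2)+0 = -2
p=2,i=1: odd sum, s = (-2)-1 = -3
p=2,i=2: even sum, s = (-3)+4 = 1

1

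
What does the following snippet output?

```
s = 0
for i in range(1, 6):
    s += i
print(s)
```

15

i=1: s = 0+1 = 1
i=2: s = 1+2 = 3
i=3: s = 3+3 = 6
i=4: s = 6+4 = 10
i=5: s = 10+5 = 15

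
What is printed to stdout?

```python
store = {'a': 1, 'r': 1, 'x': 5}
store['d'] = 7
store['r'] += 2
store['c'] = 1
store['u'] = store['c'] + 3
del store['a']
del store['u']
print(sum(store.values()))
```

store['d'] = 7 → {'a': 1, 'r': 1, 'x': 5, 'd': 7}
store['r'] = 1+2 = 3 → {'a': 1, 'r': 3, 'x': 5, 'd': 7}
store['c'] = 1 → {'a': 1, 'r': 3, 'x': 5, 'd': 7, 'c': 1}
store['u'] = store['c']+3 = 4 → {'a': 1, 'r': 3, 'x': 5, 'd': 7, 'c': 1, 'u': 4}
del 'a' → {'r': 3, 'x': 5, 'd': 7, 'c': 1, 'u': 4}
del 'u' → {'r': 3, 'x': 5, 'd': 7, 'c': 1}
sum of values = 16

16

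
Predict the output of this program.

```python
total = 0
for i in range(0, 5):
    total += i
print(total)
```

10

i=0: total = 0+0 = 0
i=1: total = 0+1 = 1
i=2: total = 1+2 = 3
i=3: total = 3+3 = 6
i=4: total = 6+4 = 10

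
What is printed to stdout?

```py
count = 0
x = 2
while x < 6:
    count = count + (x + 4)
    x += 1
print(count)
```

x=2: count = 0+6 = 6
x=3: count = 6+7 = 13
x=4: count = 13+8 = 21
x=5: count = 21+9 = 30

30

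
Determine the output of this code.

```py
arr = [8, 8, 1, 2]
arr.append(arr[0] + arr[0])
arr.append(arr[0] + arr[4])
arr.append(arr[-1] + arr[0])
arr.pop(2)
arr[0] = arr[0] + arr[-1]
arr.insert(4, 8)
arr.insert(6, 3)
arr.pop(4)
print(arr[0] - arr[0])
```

0

append arr[0]+arr[0] = 8+8 = 16 → [8, 8, 1, 2, 16]
append arr[0]+arr[4] = 8+16 = 24 → [8, 8, 1, 2, 16, 24]
append arr[-1]+arr[0] = 24+8 = 32 → [8, 8, 1, 2, 16, 24, 32]
pop(2) removes 1 → [8, 8, 2, 16, 24, 32]
arr[0] = arr[0]+arr[-1] = 8+32 = 40 → [40, 8, 2, 16, 24, 32]
insert 8 at 4 → [40, 8, 2, 16, 8, 24, 32]
insert 3 at 6 → [40, 8, 2, 16, 8, 24, 3, 32]
pop(4) removes 8 → [40, 8, 2, 16, 24, 3, 32]
arr[0]-arr[0] = 40-40 = 0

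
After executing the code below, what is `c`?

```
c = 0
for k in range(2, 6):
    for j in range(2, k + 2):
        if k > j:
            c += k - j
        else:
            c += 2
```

26

k=2,j=2: not 2>2, c = 0+2 = 2
k=2,j=3: not 2>3, c = 2+2 = 4
k=3,j=2: 3>2, c = 4+1 = 5
k=3,j=3: not 3>3, c = 5+2 = 7
k=3,j=4: not 3>4, c = 7+2 = 9
k=4,j=2: 4>2, c = 9+2 = 11
k=4,j=3: 4>3, c = 11+1 = 12
k=4,j=4: not 4>4, c = 12+2 = 14
k=4,j=5: not 4>5, c = 14+2 = 16
k=5,j=2: 5>2, c = 16+3 = 19
k=5,j=3: 5>3, c = 19+2 = 21
k=5,j=4: 5>4, c = 21+1 = 22
k=5,j=5: not 5>5, c = 22+2 = 24
k=5,j=6: not 5>6, c = 24+2 = 26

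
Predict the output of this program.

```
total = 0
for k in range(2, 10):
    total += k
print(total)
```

k=2: total = 0+2 = 2
k=3: total = 2+3 = 5
k=4: total = 5+4 = 9
k=5: total = 9+5 = 14
k=6: total = 14+6 = 20
k=7: total = 20+7 = 27
k=8: total = 27+8 = 35
k=9: total = 35+9 = 44

44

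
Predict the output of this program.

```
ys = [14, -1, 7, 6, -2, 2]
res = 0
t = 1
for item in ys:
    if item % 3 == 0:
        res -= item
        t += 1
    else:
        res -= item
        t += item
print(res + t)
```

-4

item=14: not %3==0, res = 0-14 = -14; t=15
item=-1: not %3==0, res = (-14)-(-1) = -13; t=14
item=7: not %3==0, res = (-13)-7 = -20; t=21
item=6: %3==0, res = (-20)-6 = -26; t=22
item=-2: not %3==0, res = (-26)-(-2) = -24; t=20
item=2: not %3==0, res = (-24)-2 = -26; t=22
res+t = (-26)+22 = -4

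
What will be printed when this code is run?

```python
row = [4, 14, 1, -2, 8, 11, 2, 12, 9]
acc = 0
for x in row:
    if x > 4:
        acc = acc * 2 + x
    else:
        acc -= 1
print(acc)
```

297

x=4: not >4, acc = 0-1 = -1
x=14: >4, acc = (-1)*2+14 = 12
x=1: not >4, acc = 12-1 = 11
x=-2: not >4, acc = 11-1 = 10
x=8: >4, acc = 10*2+8 = 28
x=11: >4, acc = 28*2+11 = 67
x=2: not >4, acc = 67-1 = 66
x=12: >4, acc = 66*2+12 = 144
x=9: >4, acc = 144*2+9 = 297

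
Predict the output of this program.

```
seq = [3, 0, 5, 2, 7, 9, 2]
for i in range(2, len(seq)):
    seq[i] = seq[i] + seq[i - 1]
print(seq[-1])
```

25

i=2: seq[2] = 5+0 = 5 → [3, 0, 5, 2, 7, 9, 2]
i=3: seq[3] = 2+5 = 7 → [3, 0, 5, 7, 7, 9, 2]
i=4: seq[4] = 7+7 = 14 → [3, 0, 5, 7, 14, 9, 2]
i=5: seq[5] = 9+14 = 23 → [3, 0, 5, 7, 14, 23, 2]
i=6: seq[6] = 2+23 = 25 → [3, 0, 5, 7, 14, 23, 25]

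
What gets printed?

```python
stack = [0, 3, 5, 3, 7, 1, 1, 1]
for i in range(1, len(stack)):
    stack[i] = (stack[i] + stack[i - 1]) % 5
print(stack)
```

i=1: stack[1] = (3+0)%5 = 3 → [0, 3, 5, 3, 7, 1, 1, 1]
i=2: stack[2] = (5+3)%5 = 3 → [0, 3, 3, 3, 7, 1, 1, 1]
i=3: stack[3] = (3+3)%5 = 1 → [0, 3, 3, 1, 7, 1, 1, 1]
i=4: stack[4] = (7+1)%5 = 3 → [0, 3, 3, 1, 3, 1, 1, 1]
i=5: stack[5] = (1+3)%5 = 4 → [0, 3, 3, 1, 3, 4, 1, 1]
i=6: stack[6] = (1+4)%5 = 0 → [0, 3, 3, 1, 3, 4, 0, 1]
i=7: stack[7] = (1+0)%5 = 1 → [0, 3, 3, 1, 3, 4, 0, 1]

[0, 3, 3, 1, 3, 4, 0, 1]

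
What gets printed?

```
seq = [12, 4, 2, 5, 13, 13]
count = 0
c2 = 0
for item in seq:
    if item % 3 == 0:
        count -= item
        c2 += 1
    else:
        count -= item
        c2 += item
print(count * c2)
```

item=12: %3==0, count = 0-12 = -12; c2=1
item=4: not %3==0, count = (-12)-4 = -16; c2=5
item=2: not %3==0, count = (-16)-2 = -18; c2=7
item=5: not %3==0, count = (-18)-5 = -23; c2=12
item=13: not %3==0, count = (-23)-13 = -36; c2=25
item=13: not %3==0, count = (-36)-13 = -49; c2=38
count*c2 = (-49)*38 = -1862

-1862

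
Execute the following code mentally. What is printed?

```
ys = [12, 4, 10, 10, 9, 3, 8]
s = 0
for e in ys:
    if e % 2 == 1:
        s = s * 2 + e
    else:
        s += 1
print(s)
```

38

e=12: not odd, s = 0+1 = 1
e=4: not odd, s = 1+1 = 2
e=10: not odd, s = 2+1 = 3
e=10: not odd, s = 3+1 = 4
e=9: odd, s = 4*2+9 = 17
e=3: odd, s = 17*2+3 = 37
e=8: not odd, s = 37+1 = 38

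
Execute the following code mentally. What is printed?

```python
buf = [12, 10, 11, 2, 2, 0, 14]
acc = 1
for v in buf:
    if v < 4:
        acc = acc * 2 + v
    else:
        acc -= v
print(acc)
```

v=12: not <4, acc = 1-12 = -11
v=10: not <4, acc = (-11)-10 = -21
v=11: not <4, acc = (-21)-11 = -32
v=2: <4, acc = (-32)*2+2 = -62
v=2: <4, acc = (-62)*2+2 = -122
v=0: <4, acc = (-122)*2+0 = -244
v=14: not <4, acc = (-244)-14 = -258

-258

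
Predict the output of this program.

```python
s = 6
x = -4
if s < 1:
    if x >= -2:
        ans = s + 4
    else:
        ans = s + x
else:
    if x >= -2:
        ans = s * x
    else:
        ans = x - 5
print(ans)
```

-9

s=6, x=-4
s < 1 is False; x >= -2 is False
→ ans = x - 5 = -9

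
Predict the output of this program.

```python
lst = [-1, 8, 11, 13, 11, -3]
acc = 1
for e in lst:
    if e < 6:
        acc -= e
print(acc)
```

e=-1: <6, acc = 1-(-1) = 2
e=8: not <6
e=11: not <6
e=13: not <6
e=11: not <6
e=-3: <6, acc = 2-(-3) = 5

5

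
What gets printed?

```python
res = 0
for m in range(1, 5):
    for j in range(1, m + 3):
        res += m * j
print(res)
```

m=1,j=1: res = 0+1 = 1
m=1,j=2: res = 1+2 = 3
m=1,j=3: res = 3+3 = 6
m=2,j=1: res = 6+2 = 8
m=2,j=2: res = 8+4 = 12
m=2,j=3: res = 12+6 = 18
m=2,j=4: res = 18+8 = 26
m=3,j=1: res = 26+3 = 29
m=3,j=2: res = 29+6 = 35
m=3,j=3: res = 35+9 = 44
m=3,j=4: res = 44+12 = 56
m=3,j=5: res = 56+15 = 71
m=4,j=1: res = 71+4 = 75
m=4,j=2: res = 75+8 = 83
m=4,j=3: res = 83+12 = 95
m=4,j=4: res = 95+16 = 111
m=4,j=5: res = 111+20 = 131
m=4,j=6: res = 131+24 = 155

155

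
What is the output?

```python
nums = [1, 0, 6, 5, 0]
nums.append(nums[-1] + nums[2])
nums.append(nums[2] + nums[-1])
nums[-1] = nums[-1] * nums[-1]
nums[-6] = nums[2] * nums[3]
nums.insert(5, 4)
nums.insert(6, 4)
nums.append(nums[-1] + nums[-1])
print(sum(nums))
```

488

append nums[-1]+nums[2] = 0+6 = 6 → [1, 0, 6, 5, 0, 6]
append nums[2]+nums[-1] = 6+6 = 12 → [1, 0, 6, 5, 0, 6, 12]
nums[-1] = nums[-1]*nums[-1] = 12*12 = 144 → [1, 0, 6, 5, 0, 6, 144]
nums[-6] = nums[2]*nums[3] = 6*5 = 30 → [1, 30, 6, 5, 0, 6, 144]
insert 4 at 5 → [1, 30, 6, 5, 0, 4, 6, 144]
insert 4 at 6 → [1, 30, 6, 5, 0, 4, 4, 6, 144]
append nums[-1]+nums[-1] = 144+144 = 288 → [1, 30, 6, 5, 0, 4, 4, 6, 144, 288]
sum = 488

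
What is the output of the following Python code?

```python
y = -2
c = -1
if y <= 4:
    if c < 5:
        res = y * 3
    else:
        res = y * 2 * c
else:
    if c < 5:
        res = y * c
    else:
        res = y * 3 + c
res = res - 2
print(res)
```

-8

y=-2, c=-1
y <= 4 is True; c < 5 is True
→ res = y * 3 = -6
res = (-6)-2 = -8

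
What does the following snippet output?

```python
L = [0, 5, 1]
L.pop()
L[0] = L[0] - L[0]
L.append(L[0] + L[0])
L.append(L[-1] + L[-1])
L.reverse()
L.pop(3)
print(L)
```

pop() removes 1 → [0, 5]
L[0] = L[0]-L[0] = 0-0 = 0 → [0, 5]
append L[0]+L[0] = 0+0 = 0 → [0, 5, 0]
append L[-1]+L[-1] = 0+0 = 0 → [0, 5, 0, 0]
reverse → [0, 0, 5, 0]
pop(3) removes 0 → [0, 0, 5]

[0, 0, 5]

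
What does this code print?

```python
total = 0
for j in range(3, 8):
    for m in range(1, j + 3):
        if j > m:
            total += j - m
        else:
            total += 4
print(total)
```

j=3,m=1: 3>1, total = 0+2 = 2
j=3,m=2: 3>2, total = 2+1 = 3
j=3,m=3: not 3>3, total = 3+4 = 7
j=3,m=4: not 3>4, total = 7+4 = 11
j=3,m=5: not 3>5, total = 11+4 = 15
j=4,m=1: 4>1, total = 15+3 = 18
j=4,m=2: 4>2, total = 18+2 = 20
j=4,m=3: 4>3, total = 20+1 = 21
j=4,m=4: not 4>4, total = 21+4 = 25
j=4,m=5: not 4>5, total = 25+4 = 29
j=4,m=6: not 4>6, total = 29+4 = 33
j=5,m=1: 5>1, total = 33+4 = 37
j=5,m=2: 5>2, total = 37+3 = 40
j=5,m=3: 5>3, total = 40+2 = 42
j=5,m=4: 5>4, total = 42+1 = 43
j=5,m=5: not 5>5, total = 43+4 = 47
j=5,m=6: not 5>6, total = 47+4 = 51
j=5,m=7: not 5>7, total = 51+4 = 55
j=6,m=1: 6>1, total = 55+5 = 60
j=6,m=2: 6>2, total = 60+4 = 64
j=6,m=3: 6>3, total = 64+3 = 67
j=6,m=4: 6>4, total = 67+2 = 69
j=6,m=5: 6>5, total = 69+1 = 70
j=6,m=6: not 6>6, total = 70+4 = 74
j=6,m=7: not 6>7, total = 74+4 = 78
j=6,m=8: not 6>8, total = 78+4 = 82
j=7,m=1: 7>1, total = 82+6 = 88
j=7,m=2: 7>2, total = 88+5 = 93
j=7,m=3: 7>3, total = 93+4 = 97
j=7,m=4: 7>4, total = 97+3 = 100
j=7,m=5: 7>5, total = 100+2 = 102
j=7,m=6: 7>6, total = 102+1 = 103
j=7,m=7: not 7>7, total = 103+4 = 107
j=7,m=8: not 7>8, total = 107+4 = 111
j=7,m=9: not 7>9, total = 111+4 = 115

115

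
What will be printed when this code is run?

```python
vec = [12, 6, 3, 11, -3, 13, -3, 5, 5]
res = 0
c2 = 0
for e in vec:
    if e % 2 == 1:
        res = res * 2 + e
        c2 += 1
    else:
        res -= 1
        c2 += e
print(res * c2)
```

e=12: not odd, res = 0-1 = -1; c2=12
e=6: not odd, res = (-1)-1 = -2; c2=18
e=3: odd, res = (-2)*2+3 = -1; c2=19
e=11: odd, res = (-1)*2+11 = 9; c2=20
e=-3: odd, res = 9*2+(-3) = 15; c2=21
e=13: odd, res = 15*2+13 = 43; c2=22
e=-3: odd, res = 43*2+(-3) = 83; c2=23
e=5: odd, res = 83*2+5 = 171; c2=24
e=5: odd, res = 171*2+5 = 347; c2=25
res*c2 = 347*25 = 8675

8675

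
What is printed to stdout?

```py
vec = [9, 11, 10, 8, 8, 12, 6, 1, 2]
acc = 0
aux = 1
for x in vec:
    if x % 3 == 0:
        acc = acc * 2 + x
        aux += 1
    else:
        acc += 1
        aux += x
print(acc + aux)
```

128

x=9: %3==0, acc = 0*2+9 = 9; aux=2
x=11: not %3==0, acc = 9+1 = 10; aux=13
x=10: not %3==0, acc = 10+1 = 11; aux=23
x=8: not %3==0, acc = 11+1 = 12; aux=31
x=8: not %3==0, acc = 12+1 = 13; aux=39
x=12: %3==0, acc = 13*2+12 = 38; aux=40
x=6: %3==0, acc = 38*2+6 = 82; aux=41
x=1: not %3==0, acc = 82+1 = 83; aux=42
x=2: not %3==0, acc = 83+1 = 84; aux=44
acc+aux = 84+44 = 128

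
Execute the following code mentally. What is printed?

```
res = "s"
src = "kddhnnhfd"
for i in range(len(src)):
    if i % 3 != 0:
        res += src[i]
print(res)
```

i=0: skip
i=1: add 'd' → 'sd'
i=2: add 'd' → 'sdd'
i=3: skip
i=4: add 'n' → 'sddn'
i=5: add 'n' → 'sddnn'
i=6: skip
i=7: add 'f' → 'sddnnf'
i=8: add 'd' → 'sddnnfd'

sddnnfd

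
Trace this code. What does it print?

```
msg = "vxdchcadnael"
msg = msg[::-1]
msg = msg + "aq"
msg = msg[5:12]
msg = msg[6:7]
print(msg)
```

v

reverse → 'leandachcdxv'
+ 'aq' → 'leandachcdxvaq'
slice [5:12] → 'achcdxv'
slice [6:7] → 'v'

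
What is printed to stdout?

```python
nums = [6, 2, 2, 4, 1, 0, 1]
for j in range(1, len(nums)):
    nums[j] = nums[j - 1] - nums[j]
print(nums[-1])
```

-4

j=1: nums[1] = 6-2 = 4 → [6, 4, 2, 4, 1, 0, 1]
j=2: nums[2] = 4-2 = 2 → [6, 4, 2, 4, 1, 0, 1]
j=3: nums[3] = 2-4 = -2 → [6, 4, 2, -2, 1, 0, 1]
j=4: nums[4] = (-2)-1 = -3 → [6, 4, 2, -2, -3, 0, 1]
j=5: nums[5] = (-3)-0 = -3 → [6, 4, 2, -2, -3, -3, 1]
j=6: nums[6] = (-3)-1 = -4 → [6, 4, 2, -2, -3, -3, -4]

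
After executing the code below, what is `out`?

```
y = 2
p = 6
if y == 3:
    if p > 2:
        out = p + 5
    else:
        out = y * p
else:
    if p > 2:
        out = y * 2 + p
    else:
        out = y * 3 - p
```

10

y=2, p=6
y == 3 is False; p > 2 is True
→ out = y * 2 + p = 10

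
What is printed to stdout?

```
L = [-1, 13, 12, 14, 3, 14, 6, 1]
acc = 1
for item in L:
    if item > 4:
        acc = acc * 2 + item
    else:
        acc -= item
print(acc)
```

445

item=-1: not >4, acc = 1-(-1) = 2
item=13: >4, acc = 2*2+13 = 17
item=12: >4, acc = 17*2+12 = 46
item=14: >4, acc = 46*2+14 = 106
item=3: not >4, acc = 106-3 = 103
item=14: >4, acc = 103*2+14 = 220
item=6: >4, acc = 220*2+6 = 446
item=1: not >4, acc = 446-1 = 445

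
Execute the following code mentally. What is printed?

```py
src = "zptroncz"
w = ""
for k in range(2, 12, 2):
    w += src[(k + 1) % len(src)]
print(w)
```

rnzpr

k=2: add src[3]='r' → 'r'
k=4: add src[5]='n' → 'rn'
k=6: add src[7]='z' → 'rnz'
k=8: add src[1]='p' → 'rnzp'
k=10: add src[3]='r' → 'rnzpr'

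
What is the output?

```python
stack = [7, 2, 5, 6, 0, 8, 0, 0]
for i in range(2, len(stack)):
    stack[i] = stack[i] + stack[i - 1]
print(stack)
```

[7, 2, 7, 13, 13, 21, 21, 21]

i=2: stack[2] = 5+2 = 7 → [7, 2, 7, 6, 0, 8, 0, 0]
i=3: stack[3] = 6+7 = 13 → [7, 2, 7, 13, 0, 8, 0, 0]
i=4: stack[4] = 0+13 = 13 → [7, 2, 7, 13, 13, 8, 0, 0]
i=5: stack[5] = 8+13 = 21 → [7, 2, 7, 13, 13, 21, 0, 0]
i=6: stack[6] = 0+21 = 21 → [7, 2, 7, 13, 13, 21, 21, 0]
i=7: stack[7] = 0+21 = 21 → [7, 2, 7, 13, 13, 21, 21, 21]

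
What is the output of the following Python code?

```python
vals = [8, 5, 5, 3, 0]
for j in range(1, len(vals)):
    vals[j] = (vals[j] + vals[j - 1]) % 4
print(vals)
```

j=1: vals[1] = (5+8)%4 = 1 → [8, 1, 5, 3, 0]
j=2: vals[2] = (5+1)%4 = 2 → [8, 1, 2, 3, 0]
j=3: vals[3] = (3+2)%4 = 1 → [8, 1, 2, 1, 0]
j=4: vals[4] = (0+1)%4 = 1 → [8, 1, 2, 1, 1]

[8, 1, 2, 1, 1]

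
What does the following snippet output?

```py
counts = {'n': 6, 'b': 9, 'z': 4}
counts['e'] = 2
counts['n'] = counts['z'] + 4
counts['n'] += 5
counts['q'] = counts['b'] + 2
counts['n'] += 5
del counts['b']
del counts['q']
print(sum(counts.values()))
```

counts['e'] = 2 → {'n': 6, 'b': 9, 'z': 4, 'e': 2}
counts['n'] = counts['z']+4 = 8 → {'n': 8, 'b': 9, 'z': 4, 'e': 2}
counts['n'] = 8+5 = 13 → {'n': 13, 'b': 9, 'z': 4, 'e': 2}
counts['q'] = counts['b']+2 = 11 → {'n': 13, 'b': 9, 'z': 4, 'e': 2, 'q': 11}
counts['n'] = 13+5 = 18 → {'n': 18, 'b': 9, 'z': 4, 'e': 2, 'q': 11}
del 'b' → {'n': 18, 'z': 4, 'e': 2, 'q': 11}
del 'q' → {'n': 18, 'z': 4, 'e': 2}
sum of values = 24

24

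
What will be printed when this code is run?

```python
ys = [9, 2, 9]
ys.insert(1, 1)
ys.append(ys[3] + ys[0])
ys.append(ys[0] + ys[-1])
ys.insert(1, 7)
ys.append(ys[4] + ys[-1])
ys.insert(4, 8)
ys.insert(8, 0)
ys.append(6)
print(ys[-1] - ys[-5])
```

-12

insert 1 at 1 → [9, 1, 2, 9]
append ys[3]+ys[0] = 9+9 = 18 → [9, 1, 2, 9, 18]
append ys[0]+ys[-1] = 9+18 = 27 → [9, 1, 2, 9, 18, 27]
insert 7 at 1 → [9, 7, 1, 2, 9, 18, 27]
append ys[4]+ys[-1] = 9+27 = 36 → [9, 7, 1, 2, 9, 18, 27, 36]
insert 8 at 4 → [9, 7, 1, 2, 8, 9, 18, 27, 36]
insert 0 at 8 → [9, 7, 1, 2, 8, 9, 18, 27, 0, 36]
append 6 → [9, 7, 1, 2, 8, 9, 18, 27, 0, 36, 6]
ys[-1]-ys[-5] = 6-18 = -12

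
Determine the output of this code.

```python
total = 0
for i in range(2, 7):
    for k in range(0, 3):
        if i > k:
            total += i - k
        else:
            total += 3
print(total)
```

48

i=2,k=0: 2>0, total = 0+2 = 2
i=2,k=1: 2>1, total = 2+1 = 3
i=2,k=2: not 2>2, total = 3+3 = 6
i=3,k=0: 3>0, total = 6+3 = 9
i=3,k=1: 3>1, total = 9+2 = 11
i=3,k=2: 3>2, total = 11+1 = 12
i=4,k=0: 4>0, total = 12+4 = 16
i=4,k=1: 4>1, total = 16+3 = 19
i=4,k=2: 4>2, total = 19+2 = 21
i=5,k=0: 5>0, total = 21+5 = 26
i=5,k=1: 5>1, total = 26+4 = 30
i=5,k=2: 5>2, total = 30+3 = 33
i=6,k=0: 6>0, total = 33+6 = 39
i=6,k=1: 6>1, total = 39+5 = 44
i=6,k=2: 6>2, total = 44+4 = 48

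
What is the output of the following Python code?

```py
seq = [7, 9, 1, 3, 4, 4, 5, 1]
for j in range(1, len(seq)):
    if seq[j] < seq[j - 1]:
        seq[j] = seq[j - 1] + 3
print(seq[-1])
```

27

j=1: 9>=7, unchanged → [7, 9, 1, 3, 4, 4, 5, 1]
j=2: 1<9, seq[2] = 9+3 = 12 → [7, 9, 12, 3, 4, 4, 5, 1]
j=3: 3<12, seq[3] = 12+3 = 15 → [7, 9, 12, 15, 4, 4, 5, 1]
j=4: 4<15, seq[4] = 15+3 = 18 → [7, 9, 12, 15, 18, 4, 5, 1]
j=5: 4<18, seq[5] = 18+3 = 21 → [7, 9, 12, 15, 18, 21, 5, 1]
j=6: 5<21, seq[6] = 21+3 = 24 → [7, 9, 12, 15, 18, 21, 24, 1]
j=7: 1<24, seq[7] = 24+3 = 27 → [7, 9, 12, 15, 18, 21, 24, 27]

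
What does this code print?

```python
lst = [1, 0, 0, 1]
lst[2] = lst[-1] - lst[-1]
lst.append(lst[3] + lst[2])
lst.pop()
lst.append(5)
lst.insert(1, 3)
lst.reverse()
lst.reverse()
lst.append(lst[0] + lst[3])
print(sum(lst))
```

11

lst[2] = lst[-1]-lst[-1] = 1-1 = 0 → [1, 0, 0, 1]
append lst[3]+lst[2] = 1+0 = 1 → [1, 0, 0, 1, 1]
pop() removes 1 → [1, 0, 0, 1]
append 5 → [1, 0, 0, 1, 5]
insert 3 at 1 → [1, 3, 0, 0, 1, 5]
reverse → [5, 1, 0, 0, 3, 1]
reverse → [1, 3, 0, 0, 1, 5]
append lst[0]+lst[3] = 1+0 = 1 → [1, 3, 0, 0, 1, 5, 1]
sum = 11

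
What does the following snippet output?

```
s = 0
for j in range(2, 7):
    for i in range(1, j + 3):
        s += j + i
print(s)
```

j=2,i=1: s = 0+3 = 3
j=2,i=2: s = 3+4 = 7
j=2,i=3: s = 7+5 = 12
j=2,i=4: s = 12+6 = 18
j=3,i=1: s = 18+4 = 22
j=3,i=2: s = 22+5 = 27
j=3,i=3: s = 27+6 = 33
j=3,i=4: s = 33+7 = 40
j=3,i=5: s = 40+8 = 48
j=4,i=1: s = 48+5 = 53
j=4,i=2: s = 53+6 = 59
j=4,i=3: s = 59+7 = 66
j=4,i=4: s = 66+8 = 74
j=4,i=5: s = 74+9 = 83
j=4,i=6: s = 83+10 = 93
j=5,i=1: s = 93+6 = 99
j=5,i=2: s = 99+7 = 106
j=5,i=3: s = 106+8 = 114
j=5,i=4: s = 114+9 = 123
j=5,i=5: s = 123+10 = 133
j=5,i=6: s = 133+11 = 144
j=5,i=7: s = 144+12 = 156
j=6,i=1: s = 156+7 = 163
j=6,i=2: s = 163+8 = 171
j=6,i=3: s = 171+9 = 180
j=6,i=4: s = 180+10 = 190
j=6,i=5: s = 190+11 = 201
j=6,i=6: s = 201+12 = 213
j=6,i=7: s = 213+13 = 226
j=6,i=8: s = 226+14 = 240

240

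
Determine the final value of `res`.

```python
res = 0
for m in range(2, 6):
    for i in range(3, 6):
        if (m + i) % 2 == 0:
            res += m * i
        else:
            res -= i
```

64

m=2,i=3: odd sum, res = 0-3 = -3
m=2,i=4: even sum, res = (-3)+8 = 5
m=2,i=5: odd sum, res = 5-5 = 0
m=3,i=3: even sum, res = 0+9 = 9
m=3,i=4: odd sum, res = 9-4 = 5
m=3,i=5: even sum, res = 5+15 = 20
m=4,i=3: odd sum, res = 20-3 = 17
m=4,i=4: even sum, res = 17+16 = 33
m=4,i=5: odd sum, res = 33-5 = 28
m=5,i=3: even sum, res = 28+15 = 43
m=5,i=4: odd sum, res = 43-4 = 39
m=5,i=5: even sum, res = 39+25 = 64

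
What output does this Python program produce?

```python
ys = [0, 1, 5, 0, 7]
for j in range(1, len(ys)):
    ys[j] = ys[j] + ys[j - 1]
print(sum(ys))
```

j=1: ys[1] = 1+0 = 1 → [0, 1, 5, 0, 7]
j=2: ys[2] = 5+1 = 6 → [0, 1, 6, 0, 7]
j=3: ys[3] = 0+6 = 6 → [0, 1, 6, 6, 7]
j=4: ys[4] = 7+6 = 13 → [0, 1, 6, 6, 13]
sum = 26

26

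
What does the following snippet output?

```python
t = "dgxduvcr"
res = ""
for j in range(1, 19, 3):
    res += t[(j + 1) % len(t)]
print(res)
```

xvddcg

j=1: add t[2]='x' → 'x'
j=4: add t[5]='v' → 'xv'
j=7: add t[0]='d' → 'xvd'
j=10: add t[3]='d' → 'xvdd'
j=13: add t[6]='c' → 'xvddc'
j=16: add t[1]='g' → 'xvddcg'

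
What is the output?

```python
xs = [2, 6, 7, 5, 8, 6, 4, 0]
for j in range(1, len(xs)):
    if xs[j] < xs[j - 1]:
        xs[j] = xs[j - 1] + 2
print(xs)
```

[2, 6, 7, 9, 11, 13, 15, 17]

j=1: 6>=2, unchanged → [2, 6, 7, 5, 8, 6, 4, 0]
j=2: 7>=6, unchanged → [2, 6, 7, 5, 8, 6, 4, 0]
j=3: 5<7, xs[3] = 7+2 = 9 → [2, 6, 7, 9, 8, 6, 4, 0]
j=4: 8<9, xs[4] = 9+2 = 11 → [2, 6, 7, 9, 11, 6, 4, 0]
j=5: 6<11, xs[5] = 11+2 = 13 → [2, 6, 7, 9, 11, 13, 4, 0]
j=6: 4<13, xs[6] = 13+2 = 15 → [2, 6, 7, 9, 11, 13, 15, 0]
j=7: 0<15, xs[7] = 15+2 = 17 → [2, 6, 7, 9, 11, 13, 15, 17]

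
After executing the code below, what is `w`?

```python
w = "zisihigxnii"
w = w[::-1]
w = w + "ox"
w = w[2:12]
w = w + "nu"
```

'nxgihisizonu'

reverse → 'iinxgihisiz'
+ 'ox' → 'iinxgihisizox'
slice [2:12] → 'nxgihisizo'
+ 'nu' → 'nxgihisizonu'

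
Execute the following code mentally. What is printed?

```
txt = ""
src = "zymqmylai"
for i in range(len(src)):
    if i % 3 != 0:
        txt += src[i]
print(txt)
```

i=0: skip
i=1: add 'y' → 'y'
i=2: add 'm' → 'ym'
i=3: skip
i=4: add 'm' → 'ymm'
i=5: add 'y' → 'ymmy'
i=6: skip
i=7: add 'a' → 'ymmya'
i=8: add 'i' → 'ymmyai'

ymmyai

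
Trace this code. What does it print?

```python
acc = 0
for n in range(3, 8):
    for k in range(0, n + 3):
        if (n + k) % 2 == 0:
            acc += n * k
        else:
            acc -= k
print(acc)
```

387

n=3,k=0: odd sum, acc = 0-0 = 0
n=3,k=1: even sum, acc = 0+3 = 3
n=3,k=2: odd sum, acc = 3-2 = 1
n=3,k=3: even sum, acc = 1+9 = 10
n=3,k=4: odd sum, acc = 10-4 = 6
n=3,k=5: even sum, acc = 6+15 = 21
n=4,k=0: even sum, acc = 21+0 = 21
n=4,k=1: odd sum, acc = 21-1 = 20
n=4,k=2: even sum, acc = 20+8 = 28
n=4,k=3: odd sum, acc = 28-3 = 25
n=4,k=4: even sum, acc = 25+16 = 41
n=4,k=5: odd sum, acc = 41-5 = 36
n=4,k=6: even sum, acc = 36+24 = 60
n=5,k=0: odd sum, acc = 60-0 = 60
n=5,k=1: even sum, acc = 60+5 = 65
n=5,k=2: odd sum, acc = 65-2 = 63
n=5,k=3: even sum, acc = 63+15 = 78
n=5,k=4: odd sum, acc = 78-4 = 74
n=5,k=5: even sum, acc = 74+25 = 99
n=5,k=6: odd sum, acc = 99-6 = 93
n=5,k=7: even sum, acc = 93+35 = 128
n=6,k=0: even sum, acc = 128+0 = 128
n=6,k=1: odd sum, acc = 128-1 = 127
n=6,k=2: even sum, acc = 127+12 = 139
n=6,k=3: odd sum, acc = 139-3 = 136
n=6,k=4: even sum, acc = 136+24 = 160
n=6,k=5: odd sum, acc = 160-5 = 155
n=6,k=6: even sum, acc = 155+36 = 191
n=6,k=7: odd sum, acc = 191-7 = 184
n=6,k=8: even sum, acc = 184+48 = 232
n=7,k=0: odd sum, acc = 232-0 = 232
n=7,k=1: even sum, acc = 232+7 = 239
n=7,k=2: odd sum, acc = 239-2 = 237
n=7,k=3: even sum, acc = 237+21 = 258
n=7,k=4: odd sum, acc = 258-4 = 254
n=7,k=5: even sum, acc = 254+35 = 289
n=7,k=6: odd sum, acc = 289-6 = 283
n=7,k=7: even sum, acc = 283+49 = 332
n=7,k=8: odd sum, acc = 332-8 = 324
n=7,k=9: even sum, acc = 324+63 = 387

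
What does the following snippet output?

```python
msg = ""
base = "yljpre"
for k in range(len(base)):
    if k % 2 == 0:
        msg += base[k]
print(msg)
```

k=0: add 'y' → 'y'
k=1: skip
k=2: add 'j' → 'yj'
k=3: skip
k=4: add 'r' → 'yjr'
k=5: skip

yjr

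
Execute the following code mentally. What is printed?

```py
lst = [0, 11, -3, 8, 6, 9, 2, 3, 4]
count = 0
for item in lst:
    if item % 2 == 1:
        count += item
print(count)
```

item=0: not odd
item=11: odd, count = 0+11 = 11
item=-3: odd, count = 11+(-3) = 8
item=8: not odd
item=6: not odd
item=9: odd, count = 8+9 = 17
item=2: not odd
item=3: odd, count = 17+3 = 20
item=4: not odd

20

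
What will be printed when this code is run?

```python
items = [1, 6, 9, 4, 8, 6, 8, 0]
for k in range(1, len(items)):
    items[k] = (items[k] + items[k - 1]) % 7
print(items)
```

[1, 0, 2, 6, 0, 6, 0, 0]

k=1: items[1] = (6+1)%7 = 0 → [1, 0, 9, 4, 8, 6, 8, 0]
k=2: items[2] = (9+0)%7 = 2 → [1, 0, 2, 4, 8, 6, 8, 0]
k=3: items[3] = (4+2)%7 = 6 → [1, 0, 2, 6, 8, 6, 8, 0]
k=4: items[4] = (8+6)%7 = 0 → [1, 0, 2, 6, 0, 6, 8, 0]
k=5: items[5] = (6+0)%7 = 6 → [1, 0, 2, 6, 0, 6, 8, 0]
k=6: items[6] = (8+6)%7 = 0 → [1, 0, 2, 6, 0, 6, 0, 0]
k=7: items[7] = (0+0)%7 = 0 → [1, 0, 2, 6, 0, 6, 0, 0]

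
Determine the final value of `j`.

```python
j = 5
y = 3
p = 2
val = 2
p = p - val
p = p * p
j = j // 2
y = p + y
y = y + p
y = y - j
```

2

p = 2-2 = 0
p = 0*0 = 0
j = 5//2 = 2
y = 0+3 = 3
y = 3+0 = 3
y = 3-2 = 1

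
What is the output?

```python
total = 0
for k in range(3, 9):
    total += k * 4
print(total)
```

k=3: total = 0+3*4 = 12
k=4: total = 12+4*4 = 28
k=5: total = 28+5*4 = 48
k=6: total = 48+6*4 = 72
k=7: total = 72+7*4 = 100
k=8: total = 100+8*4 = 132

132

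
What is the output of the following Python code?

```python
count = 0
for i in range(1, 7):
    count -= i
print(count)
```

-21

i=1: count = 0-1 = -1
i=2: count = (-1)-2 = -3
i=3: count = (-3)-3 = -6
i=4: count = (-6)-4 = -10
i=5: count = (-10)-5 = -15
i=6: count = (-15)-6 = -21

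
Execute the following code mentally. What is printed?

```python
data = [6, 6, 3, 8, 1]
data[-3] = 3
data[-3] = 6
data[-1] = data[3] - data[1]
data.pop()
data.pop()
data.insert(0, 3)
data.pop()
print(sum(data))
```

15

data[-3] = 3 → [6, 6, 3, 8, 1]
data[-3] = 6 → [6, 6, 6, 8, 1]
data[-1] = data[3]-data[1] = 8-6 = 2 → [6, 6, 6, 8, 2]
pop() removes 2 → [6, 6, 6, 8]
pop() removes 8 → [6, 6, 6]
insert 3 at 0 → [3, 6, 6, 6]
pop() removes 6 → [3, 6, 6]
sum = 15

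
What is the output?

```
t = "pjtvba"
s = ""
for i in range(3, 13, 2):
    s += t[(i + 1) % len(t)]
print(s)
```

i=3: add t[4]='b' → 'b'
i=5: add t[0]='p' → 'bp'
i=7: add t[2]='t' → 'bpt'
i=9: add t[4]='b' → 'bptb'
i=11: add t[0]='p' → 'bptbp'

bptbp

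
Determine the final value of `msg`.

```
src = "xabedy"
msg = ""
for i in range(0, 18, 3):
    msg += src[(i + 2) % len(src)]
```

i=0: add src[2]='b' → 'b'
i=3: add src[5]='y' → 'by'
i=6: add src[2]='b' → 'byb'
i=9: add src[5]='y' → 'byby'
i=12: add src[2]='b' → 'bybyb'
i=15: add src[5]='y' → 'bybyby'

'bybyby'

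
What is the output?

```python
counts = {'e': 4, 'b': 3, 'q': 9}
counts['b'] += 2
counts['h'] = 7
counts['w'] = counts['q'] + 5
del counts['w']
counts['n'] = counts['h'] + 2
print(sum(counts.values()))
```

counts['b'] = 3+2 = 5 → {'e': 4, 'b': 5, 'q': 9}
counts['h'] = 7 → {'e': 4, 'b': 5, 'q': 9, 'h': 7}
counts['w'] = counts['q']+5 = 14 → {'e': 4, 'b': 5, 'q': 9, 'h': 7, 'w': 14}
del 'w' → {'e': 4, 'b': 5, 'q': 9, 'h': 7}
counts['n'] = counts['h']+2 = 9 → {'e': 4, 'b': 5, 'q': 9, 'h': 7, 'n': 9}
sum of values = 34

34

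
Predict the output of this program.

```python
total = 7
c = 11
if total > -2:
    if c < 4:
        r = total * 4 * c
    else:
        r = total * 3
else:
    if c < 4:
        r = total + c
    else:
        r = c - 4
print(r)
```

total=7, c=11
total > -2 is True; c < 4 is False
→ r = total * 3 = 21

21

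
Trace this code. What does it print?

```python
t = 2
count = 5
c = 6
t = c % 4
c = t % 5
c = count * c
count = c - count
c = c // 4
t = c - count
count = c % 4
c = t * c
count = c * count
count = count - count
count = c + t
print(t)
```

-3

t = 6%4 = 2
c = 2%5 = 2
c = 5*2 = 10
count = 10-5 = 5
c = 10//4 = 2
t = 2-5 = -3
count = 2%4 = 2
c = (-3)*2 = -6
count = (-6)*2 = -12
count = (-12)-(-12) = 0
count = (-6)+(-3) = -9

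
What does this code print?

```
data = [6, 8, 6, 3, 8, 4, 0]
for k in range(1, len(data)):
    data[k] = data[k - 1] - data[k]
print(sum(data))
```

k=1: data[1] = 6-8 = -2 → [6, -2, 6, 3, 8, 4, 0]
k=2: data[2] = (-2)-6 = -8 → [6, -2, -8, 3, 8, 4, 0]
k=3: data[3] = (-8)-3 = -11 → [6, -2, -8, -11, 8, 4, 0]
k=4: data[4] = (-11)-8 = -19 → [6, -2, -8, -11, -19, 4, 0]
k=5: data[5] = (-19)-4 = -23 → [6, -2, -8, -11, -19, -23, 0]
k=6: data[6] = (-23)-0 = -23 → [6, -2, -8, -11, -19, -23, -23]
sum = -80

-80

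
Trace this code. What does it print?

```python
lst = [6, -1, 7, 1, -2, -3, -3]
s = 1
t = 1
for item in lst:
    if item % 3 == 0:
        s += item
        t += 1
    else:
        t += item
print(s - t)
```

-8

item=6: %3==0, s = 1+6 = 7; t=2
item=-1: not %3==0; t=1
item=7: not %3==0; t=8
item=1: not %3==0; t=9
item=-2: not %3==0; t=7
item=-3: %3==0, s = 7+(-3) = 4; t=8
item=-3: %3==0, s = 4+(-3) = 1; t=9
s-t = 1-9 = -8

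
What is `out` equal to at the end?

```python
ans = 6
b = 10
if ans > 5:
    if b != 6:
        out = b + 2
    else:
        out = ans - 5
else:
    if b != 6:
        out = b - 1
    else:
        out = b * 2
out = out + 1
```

ans=6, b=10
ans > 5 is True; b != 6 is True
→ out = b + 2 = 12
out = 12+1 = 13

13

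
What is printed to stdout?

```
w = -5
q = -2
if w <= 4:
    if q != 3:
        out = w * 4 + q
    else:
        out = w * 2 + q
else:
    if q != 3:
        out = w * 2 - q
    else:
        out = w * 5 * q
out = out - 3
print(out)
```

w=-5, q=-2
w <= 4 is True; q != 3 is True
→ out = w * 4 + q = -22
out = (-22)-3 = -25

-25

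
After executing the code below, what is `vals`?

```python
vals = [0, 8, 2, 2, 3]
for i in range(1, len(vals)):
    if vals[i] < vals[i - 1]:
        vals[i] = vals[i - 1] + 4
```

[0, 8, 12, 16, 20]

i=1: 8>=0, unchanged → [0, 8, 2, 2, 3]
i=2: 2<8, vals[2] = 8+4 = 12 → [0, 8, 12, 2, 3]
i=3: 2<12, vals[3] = 12+4 = 16 → [0, 8, 12, 16, 3]
i=4: 3<16, vals[4] = 16+4 = 20 → [0, 8, 12, 16, 20]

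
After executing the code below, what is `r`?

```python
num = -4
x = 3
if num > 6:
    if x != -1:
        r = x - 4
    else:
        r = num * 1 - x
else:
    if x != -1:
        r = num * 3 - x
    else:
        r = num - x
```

-15

num=-4, x=3
num > 6 is False; x != -1 is True
→ r = num * 3 - x = -15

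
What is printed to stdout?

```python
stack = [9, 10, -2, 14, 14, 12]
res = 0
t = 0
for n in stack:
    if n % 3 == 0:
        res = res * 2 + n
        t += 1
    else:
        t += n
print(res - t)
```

n=9: %3==0, res = 0*2+9 = 9; t=1
n=10: not %3==0; t=11
n=-2: not %3==0; t=9
n=14: not %3==0; t=23
n=14: not %3==0; t=37
n=12: %3==0, res = 9*2+12 = 30; t=38
res-t = 30-38 = -8

-8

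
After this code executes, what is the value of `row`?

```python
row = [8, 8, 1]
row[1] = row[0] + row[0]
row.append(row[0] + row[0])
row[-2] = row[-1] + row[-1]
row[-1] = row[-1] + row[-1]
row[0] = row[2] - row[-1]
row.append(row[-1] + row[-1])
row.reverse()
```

[64, 32, 32, 16, 0]

row[1] = row[0]+row[0] = 8+8 = 16 → [8, 16, 1]
append row[0]+row[0] = 8+8 = 16 → [8, 16, 1, 16]
row[-2] = row[-1]+row[-1] = 16+16 = 32 → [8, 16, 32, 16]
row[-1] = row[-1]+row[-1] = 16+16 = 32 → [8, 16, 32, 32]
row[0] = row[2]-row[-1] = 32-32 = 0 → [0, 16, 32, 32]
append row[-1]+row[-1] = 32+32 = 64 → [0, 16, 32, 32, 64]
reverse → [64, 32, 32, 16, 0]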